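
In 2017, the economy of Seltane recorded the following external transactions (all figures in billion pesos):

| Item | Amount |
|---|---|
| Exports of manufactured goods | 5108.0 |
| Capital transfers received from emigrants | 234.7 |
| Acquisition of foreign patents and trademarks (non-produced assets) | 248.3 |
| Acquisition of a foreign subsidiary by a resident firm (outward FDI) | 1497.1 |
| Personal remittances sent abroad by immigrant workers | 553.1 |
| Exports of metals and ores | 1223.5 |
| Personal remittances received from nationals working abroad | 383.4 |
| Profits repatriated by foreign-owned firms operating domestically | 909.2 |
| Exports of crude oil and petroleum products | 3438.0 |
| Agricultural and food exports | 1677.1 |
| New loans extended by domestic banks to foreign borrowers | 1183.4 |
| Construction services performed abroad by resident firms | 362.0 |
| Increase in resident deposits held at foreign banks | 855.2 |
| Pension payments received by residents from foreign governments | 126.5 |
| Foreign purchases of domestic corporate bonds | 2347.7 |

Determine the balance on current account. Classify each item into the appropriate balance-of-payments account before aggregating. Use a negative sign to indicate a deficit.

10856.2

Goods: 1223.5 + 3438.0 + 1677.1 + 5108.0 = 11446.6
Services: 362.0
Primary income: -909.2
Secondary income: -553.1 + 126.5 + 383.4 = -43.2
Current account = 11446.6 + 362.0 + (-909.2) + (-43.2) = 10856.2
(Excluded from the current account — capital account: capital transfers received from emigrants 234.7, acquisition of foreign patents and trademarks (non-produced assets) 248.3; financial account: acquisition of a foreign subsidiary by a resident firm (outward FDI) 1497.1, new loans extended by domestic banks to foreign borrowers 1183.4, increase in resident deposits held at foreign banks 855.2, foreign purchases of domestic corporate bonds 2347.7.)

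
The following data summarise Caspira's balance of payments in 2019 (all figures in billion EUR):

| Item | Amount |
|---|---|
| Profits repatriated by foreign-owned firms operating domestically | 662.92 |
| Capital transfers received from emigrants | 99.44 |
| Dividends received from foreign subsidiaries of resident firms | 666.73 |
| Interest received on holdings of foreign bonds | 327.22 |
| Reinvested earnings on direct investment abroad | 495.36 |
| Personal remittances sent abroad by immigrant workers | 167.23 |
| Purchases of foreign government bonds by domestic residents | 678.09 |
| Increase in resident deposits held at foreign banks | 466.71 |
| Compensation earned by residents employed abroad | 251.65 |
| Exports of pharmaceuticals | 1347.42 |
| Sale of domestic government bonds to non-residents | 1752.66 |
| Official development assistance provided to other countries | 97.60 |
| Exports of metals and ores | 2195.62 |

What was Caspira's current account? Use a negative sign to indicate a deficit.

Goods: 2195.62 + 1347.42 = 3543.04
Primary income: 251.65 + 666.73 + 327.22 + 495.36 - 662.92 = 1078.04
Secondary income: -97.60 - 167.23 = -264.83
Current account = 3543.04 + 1078.04 + (-264.83) = 4356.25
(Excluded from the current account — capital account: capital transfers received from emigrants 99.44; financial account: purchases of foreign government bonds by domestic residents 678.09, increase in resident deposits held at foreign banks 466.71, sale of domestic government bonds to non-residents 1752.66.)

4356.25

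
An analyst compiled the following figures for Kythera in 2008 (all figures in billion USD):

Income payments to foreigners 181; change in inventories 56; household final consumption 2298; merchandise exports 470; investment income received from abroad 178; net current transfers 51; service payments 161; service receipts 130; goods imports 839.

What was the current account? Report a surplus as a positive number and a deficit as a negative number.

Goods balance = 470 - 839 = -369
Services balance = 130 - 161 = -31
Trade balance (goods + services) = -369 + (-31) = -400
Net primary income = 178 - 181 = -3
Net secondary income = 51
Current account = -400 + (-3) + 51 = -352

-352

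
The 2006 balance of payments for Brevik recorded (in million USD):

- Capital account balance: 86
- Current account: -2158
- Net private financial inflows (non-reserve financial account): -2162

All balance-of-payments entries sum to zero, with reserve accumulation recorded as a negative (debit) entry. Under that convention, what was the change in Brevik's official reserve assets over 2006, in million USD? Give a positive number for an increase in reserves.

Official reserve transactions balance = -((-2158) + 86 + (-2162)) = 4234
An accumulation of reserves is recorded as a debit (negative entry), so the change in the stock of reserves is the negative of that balance.
Change in official reserves = -(4234) = -4234

-4234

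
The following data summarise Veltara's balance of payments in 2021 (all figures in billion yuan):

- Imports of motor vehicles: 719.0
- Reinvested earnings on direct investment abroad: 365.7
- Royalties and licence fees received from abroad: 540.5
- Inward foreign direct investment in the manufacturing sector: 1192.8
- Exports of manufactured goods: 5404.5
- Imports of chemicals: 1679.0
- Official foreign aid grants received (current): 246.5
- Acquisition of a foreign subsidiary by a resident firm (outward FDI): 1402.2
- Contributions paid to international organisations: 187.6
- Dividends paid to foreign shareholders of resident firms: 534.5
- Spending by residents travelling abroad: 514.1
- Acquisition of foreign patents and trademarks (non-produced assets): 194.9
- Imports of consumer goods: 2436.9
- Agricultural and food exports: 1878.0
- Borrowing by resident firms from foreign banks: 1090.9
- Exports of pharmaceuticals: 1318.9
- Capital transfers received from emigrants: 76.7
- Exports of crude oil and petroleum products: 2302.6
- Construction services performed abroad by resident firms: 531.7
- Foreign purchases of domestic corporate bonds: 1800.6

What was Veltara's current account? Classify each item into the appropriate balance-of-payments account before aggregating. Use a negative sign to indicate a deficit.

Goods: -2436.9 + 5404.5 + 1318.9 + 1878.0 + 2302.6 - 719.0 - 1679.0 = 6069.1
Services: 531.7 + 540.5 - 514.1 = 558.1
Primary income: 365.7 - 534.5 = -168.8
Secondary income: 246.5 - 187.6 = 58.9
Current account = 6069.1 + 558.1 + (-168.8) + 58.9 = 6517.3
(Excluded from the current account — financial account: inward foreign direct investment in the manufacturing sector 1192.8, acquisition of a foreign subsidiary by a resident firm (outward FDI) 1402.2, borrowing by resident firms from foreign banks 1090.9, foreign purchases of domestic corporate bonds 1800.6; capital account: acquisition of foreign patents and trademarks (non-produced assets) 194.9, capital transfers received from emigrants 76.7.)

6517.3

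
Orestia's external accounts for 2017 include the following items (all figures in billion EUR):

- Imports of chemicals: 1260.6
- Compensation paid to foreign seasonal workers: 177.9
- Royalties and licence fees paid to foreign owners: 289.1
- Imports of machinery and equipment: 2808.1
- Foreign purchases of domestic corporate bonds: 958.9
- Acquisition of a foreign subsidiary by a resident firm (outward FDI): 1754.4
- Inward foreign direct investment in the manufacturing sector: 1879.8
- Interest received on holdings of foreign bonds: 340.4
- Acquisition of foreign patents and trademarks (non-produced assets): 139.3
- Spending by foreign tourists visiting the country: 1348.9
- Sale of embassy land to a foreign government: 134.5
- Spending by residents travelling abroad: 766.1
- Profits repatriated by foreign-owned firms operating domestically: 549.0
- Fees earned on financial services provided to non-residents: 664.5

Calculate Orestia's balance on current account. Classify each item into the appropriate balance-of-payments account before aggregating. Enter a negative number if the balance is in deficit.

-3497.0

Goods: -1260.6 - 2808.1 = -4068.7
Services: 664.5 - 766.1 + 1348.9 - 289.1 = 958.2
Primary income: -177.9 - 549.0 + 340.4 = -386.5
Current account = (-4068.7) + 958.2 + (-386.5) = -3497.0
(Excluded from the current account — financial account: foreign purchases of domestic corporate bonds 958.9, acquisition of a foreign subsidiary by a resident firm (outward FDI) 1754.4, inward foreign direct investment in the manufacturing sector 1879.8; capital account: acquisition of foreign patents and trademarks (non-produced assets) 139.3, sale of embassy land to a foreign government 134.5.)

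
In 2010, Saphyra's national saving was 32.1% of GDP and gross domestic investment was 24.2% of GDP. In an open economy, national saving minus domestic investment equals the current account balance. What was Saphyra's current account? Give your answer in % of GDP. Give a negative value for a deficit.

7.9

S - I = CA (net lending to the rest of the world).
CA = S - I = 32.1 - 24.2 = 7.9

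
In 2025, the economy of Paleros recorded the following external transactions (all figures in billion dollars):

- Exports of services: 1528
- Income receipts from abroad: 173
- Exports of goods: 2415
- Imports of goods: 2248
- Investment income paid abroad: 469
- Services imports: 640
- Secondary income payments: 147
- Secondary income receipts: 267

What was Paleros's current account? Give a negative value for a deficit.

Goods balance = 2415 - 2248 = 167
Services balance = 1528 - 640 = 888
Trade balance (goods + services) = 167 + 888 = 1055
Net primary income = 173 - 469 = -296
Net secondary income = 267 - 147 = 120
Current account = 1055 + (-296) + 120 = 879

879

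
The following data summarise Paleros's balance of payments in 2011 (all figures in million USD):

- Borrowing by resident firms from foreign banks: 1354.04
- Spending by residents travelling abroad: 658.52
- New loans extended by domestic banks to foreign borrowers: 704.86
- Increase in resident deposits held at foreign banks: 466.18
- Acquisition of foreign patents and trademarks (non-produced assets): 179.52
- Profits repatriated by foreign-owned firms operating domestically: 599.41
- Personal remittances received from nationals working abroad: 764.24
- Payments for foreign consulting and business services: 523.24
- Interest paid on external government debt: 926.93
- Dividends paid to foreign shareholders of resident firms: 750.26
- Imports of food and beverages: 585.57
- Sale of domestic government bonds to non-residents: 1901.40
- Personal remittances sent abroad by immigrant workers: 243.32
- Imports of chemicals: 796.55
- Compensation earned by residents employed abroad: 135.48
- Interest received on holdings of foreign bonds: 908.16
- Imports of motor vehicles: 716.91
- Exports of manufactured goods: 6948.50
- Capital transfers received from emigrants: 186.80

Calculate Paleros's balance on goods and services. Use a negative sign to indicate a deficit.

Goods: -585.57 - 796.55 - 716.91 + 6948.50 = 4849.47
Services: -523.24 - 658.52 = -1181.76
Trade balance = 4849.47 + (-1181.76) = 3667.71
(Excluded from the trade balance — financial account: borrowing by resident firms from foreign banks 1354.04, new loans extended by domestic banks to foreign borrowers 704.86, increase in resident deposits held at foreign banks 466.18, sale of domestic government bonds to non-residents 1901.40; capital account: acquisition of foreign patents and trademarks (non-produced assets) 179.52, capital transfers received from emigrants 186.80; primary income: profits repatriated by foreign-owned firms operating domestically 599.41, interest paid on external government debt 926.93, dividends paid to foreign shareholders of resident firms 750.26, compensation earned by residents employed abroad 135.48, interest received on holdings of foreign bonds 908.16; secondary income: personal remittances received from nationals working abroad 764.24, personal remittances sent abroad by immigrant workers 243.32.)

3667.71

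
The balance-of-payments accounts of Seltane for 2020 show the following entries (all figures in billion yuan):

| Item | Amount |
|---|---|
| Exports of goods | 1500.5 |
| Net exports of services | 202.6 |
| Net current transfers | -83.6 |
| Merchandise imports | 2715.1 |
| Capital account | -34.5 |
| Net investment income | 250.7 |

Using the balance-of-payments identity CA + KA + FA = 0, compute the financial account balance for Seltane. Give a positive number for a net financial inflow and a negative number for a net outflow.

879.4

Goods balance = 1500.5 - 2715.1 = -1214.6
Services balance = 202.6
Trade balance (goods + services) = -1214.6 + 202.6 = -1012.0
Net primary income = 250.7
Net secondary income = -83.6
Current account = -1012.0 + 250.7 + (-83.6) = -844.9
Financial account = -(-844.9 + (-34.5)) = 879.4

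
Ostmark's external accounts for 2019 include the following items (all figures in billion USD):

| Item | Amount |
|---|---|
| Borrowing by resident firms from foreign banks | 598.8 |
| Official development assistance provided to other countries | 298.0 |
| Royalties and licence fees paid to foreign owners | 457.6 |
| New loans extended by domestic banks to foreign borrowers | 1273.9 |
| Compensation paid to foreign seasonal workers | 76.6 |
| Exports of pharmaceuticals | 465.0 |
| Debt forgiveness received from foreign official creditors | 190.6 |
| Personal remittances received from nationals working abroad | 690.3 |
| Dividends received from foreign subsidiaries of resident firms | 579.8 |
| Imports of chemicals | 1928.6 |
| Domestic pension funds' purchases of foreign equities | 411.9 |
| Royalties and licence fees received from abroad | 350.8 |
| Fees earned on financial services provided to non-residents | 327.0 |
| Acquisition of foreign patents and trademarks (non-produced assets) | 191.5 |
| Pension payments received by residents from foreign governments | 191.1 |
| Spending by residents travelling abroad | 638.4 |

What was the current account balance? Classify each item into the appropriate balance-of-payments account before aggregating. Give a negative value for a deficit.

-795.2

Goods: -1928.6 + 465.0 = -1463.6
Services: 327.0 + 350.8 - 638.4 - 457.6 = -418.2
Primary income: -76.6 + 579.8 = 503.2
Secondary income: 191.1 + 690.3 - 298.0 = 583.4
Current account = (-1463.6) + (-418.2) + 503.2 + 583.4 = -795.2
(Excluded from the current account — financial account: borrowing by resident firms from foreign banks 598.8, new loans extended by domestic banks to foreign borrowers 1273.9, domestic pension funds' purchases of foreign equities 411.9; capital account: debt forgiveness received from foreign official creditors 190.6, acquisition of foreign patents and trademarks (non-produced assets) 191.5.)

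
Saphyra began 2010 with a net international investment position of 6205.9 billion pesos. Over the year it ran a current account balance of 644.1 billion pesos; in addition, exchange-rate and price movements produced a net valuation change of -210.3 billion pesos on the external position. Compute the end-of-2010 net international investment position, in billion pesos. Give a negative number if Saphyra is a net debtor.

Change in NIIP = current account + net valuation change = 644.1 + (-210.3) = 433.8
End-of-year NIIP = 6205.9 + 433.8 = 6639.7

6639.7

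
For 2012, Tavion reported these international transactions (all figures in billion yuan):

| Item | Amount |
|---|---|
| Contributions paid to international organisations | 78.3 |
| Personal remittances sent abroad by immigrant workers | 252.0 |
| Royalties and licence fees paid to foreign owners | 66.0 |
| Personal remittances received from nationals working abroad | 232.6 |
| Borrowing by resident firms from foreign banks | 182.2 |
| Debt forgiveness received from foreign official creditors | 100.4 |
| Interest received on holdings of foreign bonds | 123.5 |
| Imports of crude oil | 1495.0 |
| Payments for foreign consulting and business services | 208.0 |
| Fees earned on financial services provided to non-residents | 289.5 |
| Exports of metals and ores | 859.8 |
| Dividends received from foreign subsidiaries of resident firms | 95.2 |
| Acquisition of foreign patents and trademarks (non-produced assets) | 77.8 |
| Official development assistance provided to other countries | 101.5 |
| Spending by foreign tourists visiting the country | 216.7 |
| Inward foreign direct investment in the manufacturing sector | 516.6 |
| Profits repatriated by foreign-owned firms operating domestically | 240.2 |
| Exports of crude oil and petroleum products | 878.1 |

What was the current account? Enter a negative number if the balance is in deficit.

Goods: 859.8 - 1495.0 + 878.1 = 242.9
Services: -208.0 + 216.7 - 66.0 + 289.5 = 232.2
Primary income: 123.5 - 240.2 + 95.2 = -21.5
Secondary income: -78.3 + 232.6 - 252.0 - 101.5 = -199.2
Current account = 242.9 + 232.2 + (-21.5) + (-199.2) = 254.4
(Excluded from the current account — financial account: borrowing by resident firms from foreign banks 182.2, inward foreign direct investment in the manufacturing sector 516.6; capital account: debt forgiveness received from foreign official creditors 100.4, acquisition of foreign patents and trademarks (non-produced assets) 77.8.)

254.4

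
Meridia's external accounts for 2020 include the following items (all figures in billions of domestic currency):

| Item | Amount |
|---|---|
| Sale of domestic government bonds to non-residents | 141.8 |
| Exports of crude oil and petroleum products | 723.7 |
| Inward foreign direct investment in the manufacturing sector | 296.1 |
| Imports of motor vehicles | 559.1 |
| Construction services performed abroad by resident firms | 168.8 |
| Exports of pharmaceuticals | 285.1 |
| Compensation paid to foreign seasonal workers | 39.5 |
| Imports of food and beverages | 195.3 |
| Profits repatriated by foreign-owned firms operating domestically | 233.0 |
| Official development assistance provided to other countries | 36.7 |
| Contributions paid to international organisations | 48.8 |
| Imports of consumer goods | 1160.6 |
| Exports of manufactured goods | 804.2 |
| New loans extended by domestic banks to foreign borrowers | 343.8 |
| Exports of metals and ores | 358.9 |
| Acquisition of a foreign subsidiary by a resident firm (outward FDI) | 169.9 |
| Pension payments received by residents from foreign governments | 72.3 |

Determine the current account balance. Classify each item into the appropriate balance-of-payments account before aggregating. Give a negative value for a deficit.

140.0

Goods: -1160.6 + 804.2 - 195.3 + 285.1 + 358.9 + 723.7 - 559.1 = 256.9
Services: 168.8
Primary income: -233.0 - 39.5 = -272.5
Secondary income: -36.7 + 72.3 - 48.8 = -13.2
Current account = 256.9 + 168.8 + (-272.5) + (-13.2) = 140.0
(Excluded from the current account — financial account: sale of domestic government bonds to non-residents 141.8, inward foreign direct investment in the manufacturing sector 296.1, new loans extended by domestic banks to foreign borrowers 343.8, acquisition of a foreign subsidiary by a resident firm (outward FDI) 169.9.)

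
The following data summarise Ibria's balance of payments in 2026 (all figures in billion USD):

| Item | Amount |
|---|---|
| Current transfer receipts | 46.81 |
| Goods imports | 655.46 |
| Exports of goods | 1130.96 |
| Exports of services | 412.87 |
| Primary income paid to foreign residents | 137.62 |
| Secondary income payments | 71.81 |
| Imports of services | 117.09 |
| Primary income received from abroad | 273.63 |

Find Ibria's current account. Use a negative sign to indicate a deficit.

882.29

Goods balance = 1130.96 - 655.46 = 475.50
Services balance = 412.87 - 117.09 = 295.78
Trade balance (goods + services) = 475.50 + 295.78 = 771.28
Net primary income = 273.63 - 137.62 = 136.01
Net secondary income = 46.81 - 71.81 = -25.00
Current account = 771.28 + 136.01 + (-25.00) = 882.29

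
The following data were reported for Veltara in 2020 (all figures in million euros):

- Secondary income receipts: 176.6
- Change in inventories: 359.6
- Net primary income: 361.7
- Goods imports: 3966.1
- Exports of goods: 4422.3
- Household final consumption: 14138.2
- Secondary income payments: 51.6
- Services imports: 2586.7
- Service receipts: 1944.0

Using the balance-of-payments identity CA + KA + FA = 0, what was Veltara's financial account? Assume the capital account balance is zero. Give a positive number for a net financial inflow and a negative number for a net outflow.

-300.2

Goods balance = 4422.3 - 3966.1 = 456.2
Services balance = 1944.0 - 2586.7 = -642.7
Trade balance (goods + services) = 456.2 + (-642.7) = -186.5
Net primary income = 361.7
Net secondary income = 176.6 - 51.6 = 125.0
Current account = -186.5 + 361.7 + 125.0 = 300.2
Financial account = -(300.2) = -300.2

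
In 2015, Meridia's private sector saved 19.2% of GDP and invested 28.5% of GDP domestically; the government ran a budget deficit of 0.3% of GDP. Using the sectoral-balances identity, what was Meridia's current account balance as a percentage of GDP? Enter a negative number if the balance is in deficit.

By the sectoral-balances identity, CA = (S_private - I) + (T - G).
Private balance = 19.2 - 28.5 = -9.3
Government balance (T - G) = -0.3
CA = -9.3 + (-0.3) = -9.6

-9.6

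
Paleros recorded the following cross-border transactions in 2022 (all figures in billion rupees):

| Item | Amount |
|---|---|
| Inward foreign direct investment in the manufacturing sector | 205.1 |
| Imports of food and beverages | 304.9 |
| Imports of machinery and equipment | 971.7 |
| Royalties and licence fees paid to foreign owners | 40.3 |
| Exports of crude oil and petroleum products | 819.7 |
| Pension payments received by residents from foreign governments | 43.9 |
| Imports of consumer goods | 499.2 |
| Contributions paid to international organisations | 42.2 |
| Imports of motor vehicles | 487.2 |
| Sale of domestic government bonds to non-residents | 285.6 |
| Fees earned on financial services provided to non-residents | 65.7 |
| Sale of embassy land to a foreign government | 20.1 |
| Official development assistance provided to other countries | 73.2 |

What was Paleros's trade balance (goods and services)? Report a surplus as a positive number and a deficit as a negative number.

-1417.9

Goods: 819.7 - 304.9 - 971.7 - 487.2 - 499.2 = -1443.3
Services: 65.7 - 40.3 = 25.4
Trade balance = -1443.3 + 25.4 = -1417.9
(Excluded from the trade balance — financial account: inward foreign direct investment in the manufacturing sector 205.1, sale of domestic government bonds to non-residents 285.6; secondary income: pension payments received by residents from foreign governments 43.9, contributions paid to international organisations 42.2, official development assistance provided to other countries 73.2; capital account: sale of embassy land to a foreign government 20.1.)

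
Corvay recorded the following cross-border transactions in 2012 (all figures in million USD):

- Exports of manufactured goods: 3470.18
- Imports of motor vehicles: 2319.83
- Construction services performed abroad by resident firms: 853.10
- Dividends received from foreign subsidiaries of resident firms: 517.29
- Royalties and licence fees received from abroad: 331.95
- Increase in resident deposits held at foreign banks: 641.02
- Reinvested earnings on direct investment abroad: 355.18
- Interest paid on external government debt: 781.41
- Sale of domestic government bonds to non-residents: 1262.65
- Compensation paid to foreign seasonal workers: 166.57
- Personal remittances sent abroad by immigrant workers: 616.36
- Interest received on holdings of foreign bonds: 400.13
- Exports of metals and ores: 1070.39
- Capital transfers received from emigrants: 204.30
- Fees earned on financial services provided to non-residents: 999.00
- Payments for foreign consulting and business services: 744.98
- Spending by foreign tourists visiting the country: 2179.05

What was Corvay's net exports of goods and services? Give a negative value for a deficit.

Goods: 1070.39 + 3470.18 - 2319.83 = 2220.74
Services: 853.10 + 2179.05 + 331.95 - 744.98 + 999.00 = 3618.12
Trade balance = 2220.74 + 3618.12 = 5838.86
(Excluded from the trade balance — primary income: dividends received from foreign subsidiaries of resident firms 517.29, reinvested earnings on direct investment abroad 355.18, interest paid on external government debt 781.41, compensation paid to foreign seasonal workers 166.57, interest received on holdings of foreign bonds 400.13; financial account: increase in resident deposits held at foreign banks 641.02, sale of domestic government bonds to non-residents 1262.65; secondary income: personal remittances sent abroad by immigrant workers 616.36; capital account: capital transfers received from emigrants 204.30.)

5838.86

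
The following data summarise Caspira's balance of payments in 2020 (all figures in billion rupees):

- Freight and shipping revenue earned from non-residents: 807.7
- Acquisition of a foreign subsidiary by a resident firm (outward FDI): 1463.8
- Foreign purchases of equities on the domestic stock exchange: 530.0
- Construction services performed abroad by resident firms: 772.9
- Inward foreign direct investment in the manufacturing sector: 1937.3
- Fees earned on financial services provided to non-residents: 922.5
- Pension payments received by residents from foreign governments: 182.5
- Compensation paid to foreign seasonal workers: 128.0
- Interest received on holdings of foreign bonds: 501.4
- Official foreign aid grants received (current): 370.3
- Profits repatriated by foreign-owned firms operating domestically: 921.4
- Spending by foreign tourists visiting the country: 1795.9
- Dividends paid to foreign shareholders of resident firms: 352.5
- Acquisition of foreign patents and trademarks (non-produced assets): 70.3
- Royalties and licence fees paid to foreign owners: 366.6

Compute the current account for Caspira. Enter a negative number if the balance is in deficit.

3584.7

Services: 1795.9 + 807.7 - 366.6 + 922.5 + 772.9 = 3932.4
Primary income: 501.4 - 128.0 - 921.4 - 352.5 = -900.5
Secondary income: 182.5 + 370.3 = 552.8
Current account = 3932.4 + (-900.5) + 552.8 = 3584.7
(Excluded from the current account — financial account: acquisition of a foreign subsidiary by a resident firm (outward FDI) 1463.8, foreign purchases of equities on the domestic stock exchange 530.0, inward foreign direct investment in the manufacturing sector 1937.3; capital account: acquisition of foreign patents and trademarks (non-produced assets) 70.3.)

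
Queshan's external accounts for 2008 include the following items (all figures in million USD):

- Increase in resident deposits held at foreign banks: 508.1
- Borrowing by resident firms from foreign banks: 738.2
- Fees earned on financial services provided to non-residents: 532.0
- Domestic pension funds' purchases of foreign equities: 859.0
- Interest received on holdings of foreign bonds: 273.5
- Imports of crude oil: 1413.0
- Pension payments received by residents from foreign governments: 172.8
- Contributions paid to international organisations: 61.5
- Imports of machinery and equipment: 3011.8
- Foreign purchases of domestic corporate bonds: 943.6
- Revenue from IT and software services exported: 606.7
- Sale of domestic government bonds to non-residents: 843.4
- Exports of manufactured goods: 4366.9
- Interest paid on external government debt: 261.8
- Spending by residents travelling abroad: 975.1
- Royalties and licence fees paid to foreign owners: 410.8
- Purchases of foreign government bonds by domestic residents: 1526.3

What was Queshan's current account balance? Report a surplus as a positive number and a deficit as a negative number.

-182.1

Goods: 4366.9 - 3011.8 - 1413.0 = -57.9
Services: 532.0 - 975.1 - 410.8 + 606.7 = -247.2
Primary income: 273.5 - 261.8 = 11.7
Secondary income: 172.8 - 61.5 = 111.3
Current account = (-57.9) + (-247.2) + 11.7 + 111.3 = -182.1
(Excluded from the current account — financial account: increase in resident deposits held at foreign banks 508.1, borrowing by resident firms from foreign banks 738.2, domestic pension funds' purchases of foreign equities 859.0, foreign purchases of domestic corporate bonds 943.6, sale of domestic government bonds to non-residents 843.4, purchases of foreign government bonds by domestic residents 1526.3.)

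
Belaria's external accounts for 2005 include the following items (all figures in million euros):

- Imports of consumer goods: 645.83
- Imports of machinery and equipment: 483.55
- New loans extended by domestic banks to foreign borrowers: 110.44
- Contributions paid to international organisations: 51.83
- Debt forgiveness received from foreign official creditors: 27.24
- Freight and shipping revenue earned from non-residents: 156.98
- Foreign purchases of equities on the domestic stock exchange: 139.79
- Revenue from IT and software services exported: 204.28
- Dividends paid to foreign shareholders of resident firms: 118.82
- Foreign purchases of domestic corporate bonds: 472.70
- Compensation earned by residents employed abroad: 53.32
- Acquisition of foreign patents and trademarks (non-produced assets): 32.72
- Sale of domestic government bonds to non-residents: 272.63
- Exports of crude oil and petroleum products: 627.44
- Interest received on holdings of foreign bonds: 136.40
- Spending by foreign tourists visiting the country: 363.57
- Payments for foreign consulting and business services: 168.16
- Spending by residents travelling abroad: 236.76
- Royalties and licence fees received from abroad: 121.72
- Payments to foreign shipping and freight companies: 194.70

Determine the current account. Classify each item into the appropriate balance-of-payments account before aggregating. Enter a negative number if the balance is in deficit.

-235.94

Goods: -645.83 + 627.44 - 483.55 = -501.94
Services: 121.72 + 156.98 - 236.76 + 204.28 + 363.57 - 194.70 - 168.16 = 246.93
Primary income: 53.32 - 118.82 + 136.40 = 70.90
Secondary income: -51.83
Current account = (-501.94) + 246.93 + 70.90 + (-51.83) = -235.94
(Excluded from the current account — financial account: new loans extended by domestic banks to foreign borrowers 110.44, foreign purchases of equities on the domestic stock exchange 139.79, foreign purchases of domestic corporate bonds 472.70, sale of domestic government bonds to non-residents 272.63; capital account: debt forgiveness received from foreign official creditors 27.24, acquisition of foreign patents and trademarks (non-produced assets) 32.72.)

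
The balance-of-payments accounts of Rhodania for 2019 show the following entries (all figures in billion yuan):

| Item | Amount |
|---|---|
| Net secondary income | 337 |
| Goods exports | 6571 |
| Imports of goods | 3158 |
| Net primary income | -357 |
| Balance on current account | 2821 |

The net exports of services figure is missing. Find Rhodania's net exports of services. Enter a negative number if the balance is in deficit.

-572

Current account = goods balance + services balance + net primary income + net secondary income
Sum of the known components = 3393
Net exports of services = CA - (known components) = 2821 - 3393 = -572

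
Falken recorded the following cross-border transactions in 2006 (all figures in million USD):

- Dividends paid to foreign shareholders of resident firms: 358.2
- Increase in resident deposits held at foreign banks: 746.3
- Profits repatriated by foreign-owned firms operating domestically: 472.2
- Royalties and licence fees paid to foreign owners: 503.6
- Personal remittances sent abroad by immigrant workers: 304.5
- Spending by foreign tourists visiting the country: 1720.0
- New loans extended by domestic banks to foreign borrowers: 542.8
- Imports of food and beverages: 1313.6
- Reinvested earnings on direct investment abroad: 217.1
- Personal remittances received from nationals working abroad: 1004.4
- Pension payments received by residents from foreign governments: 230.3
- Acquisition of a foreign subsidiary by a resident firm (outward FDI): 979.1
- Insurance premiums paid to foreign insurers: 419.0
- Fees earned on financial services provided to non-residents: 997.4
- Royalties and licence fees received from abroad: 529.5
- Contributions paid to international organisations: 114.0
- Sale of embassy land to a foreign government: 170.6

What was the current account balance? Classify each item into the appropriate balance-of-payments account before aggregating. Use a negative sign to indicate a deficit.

Goods: -1313.6
Services: 997.4 - 503.6 + 1720.0 - 419.0 + 529.5 = 2324.3
Primary income: -472.2 - 358.2 + 217.1 = -613.3
Secondary income: 1004.4 - 114.0 + 230.3 - 304.5 = 816.2
Current account = (-1313.6) + 2324.3 + (-613.3) + 816.2 = 1213.6
(Excluded from the current account — financial account: increase in resident deposits held at foreign banks 746.3, new loans extended by domestic banks to foreign borrowers 542.8, acquisition of a foreign subsidiary by a resident firm (outward FDI) 979.1; capital account: sale of embassy land to a foreign government 170.6.)

1213.6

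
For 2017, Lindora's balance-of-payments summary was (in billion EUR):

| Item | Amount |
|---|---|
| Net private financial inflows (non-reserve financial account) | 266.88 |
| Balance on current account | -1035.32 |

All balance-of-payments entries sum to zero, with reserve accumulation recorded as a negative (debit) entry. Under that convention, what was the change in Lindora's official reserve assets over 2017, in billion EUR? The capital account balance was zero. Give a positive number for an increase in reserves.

Official reserve transactions balance = -((-1035.32) + 266.88) = 768.44
An accumulation of reserves is recorded as a debit (negative entry), so the change in the stock of reserves is the negative of that balance.
Change in official reserves = -(768.44) = -768.44

-768.44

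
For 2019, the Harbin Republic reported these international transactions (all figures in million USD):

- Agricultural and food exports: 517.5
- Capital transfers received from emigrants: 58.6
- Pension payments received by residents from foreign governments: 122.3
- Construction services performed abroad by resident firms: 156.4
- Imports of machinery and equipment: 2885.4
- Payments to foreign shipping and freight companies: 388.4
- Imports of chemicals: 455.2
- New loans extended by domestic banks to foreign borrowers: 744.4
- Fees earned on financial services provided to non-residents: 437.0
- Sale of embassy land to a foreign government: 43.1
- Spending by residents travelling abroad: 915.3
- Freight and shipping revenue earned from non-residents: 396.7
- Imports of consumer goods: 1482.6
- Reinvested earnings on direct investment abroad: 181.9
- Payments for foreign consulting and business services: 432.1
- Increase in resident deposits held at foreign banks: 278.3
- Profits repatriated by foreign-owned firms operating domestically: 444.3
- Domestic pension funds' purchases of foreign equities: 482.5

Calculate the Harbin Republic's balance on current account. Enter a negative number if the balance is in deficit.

-5191.5

Goods: 517.5 - 455.2 - 1482.6 - 2885.4 = -4305.7
Services: 156.4 - 388.4 + 437.0 + 396.7 - 915.3 - 432.1 = -745.7
Primary income: 181.9 - 444.3 = -262.4
Secondary income: 122.3
Current account = (-4305.7) + (-745.7) + (-262.4) + 122.3 = -5191.5
(Excluded from the current account — capital account: capital transfers received from emigrants 58.6, sale of embassy land to a foreign government 43.1; financial account: new loans extended by domestic banks to foreign borrowers 744.4, increase in resident deposits held at foreign banks 278.3, domestic pension funds' purchases of foreign equities 482.5.)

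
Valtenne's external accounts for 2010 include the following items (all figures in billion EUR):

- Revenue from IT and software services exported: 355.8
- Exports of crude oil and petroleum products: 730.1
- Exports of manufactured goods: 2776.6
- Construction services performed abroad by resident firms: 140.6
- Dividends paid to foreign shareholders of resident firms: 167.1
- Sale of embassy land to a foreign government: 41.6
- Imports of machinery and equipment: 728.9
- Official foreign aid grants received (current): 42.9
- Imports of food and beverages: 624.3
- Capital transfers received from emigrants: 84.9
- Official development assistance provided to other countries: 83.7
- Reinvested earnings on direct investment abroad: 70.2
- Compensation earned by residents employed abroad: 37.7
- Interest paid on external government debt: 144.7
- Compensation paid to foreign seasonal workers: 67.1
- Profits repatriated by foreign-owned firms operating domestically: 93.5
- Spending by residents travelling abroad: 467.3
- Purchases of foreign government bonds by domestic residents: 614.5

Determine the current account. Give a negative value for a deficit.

1777.3

Goods: 2776.6 - 728.9 - 624.3 + 730.1 = 2153.5
Services: 355.8 + 140.6 - 467.3 = 29.1
Primary income: -144.7 + 37.7 - 93.5 - 167.1 + 70.2 - 67.1 = -364.5
Secondary income: 42.9 - 83.7 = -40.8
Current account = 2153.5 + 29.1 + (-364.5) + (-40.8) = 1777.3
(Excluded from the current account — capital account: sale of embassy land to a foreign government 41.6, capital transfers received from emigrants 84.9; financial account: purchases of foreign government bonds by domestic residents 614.5.)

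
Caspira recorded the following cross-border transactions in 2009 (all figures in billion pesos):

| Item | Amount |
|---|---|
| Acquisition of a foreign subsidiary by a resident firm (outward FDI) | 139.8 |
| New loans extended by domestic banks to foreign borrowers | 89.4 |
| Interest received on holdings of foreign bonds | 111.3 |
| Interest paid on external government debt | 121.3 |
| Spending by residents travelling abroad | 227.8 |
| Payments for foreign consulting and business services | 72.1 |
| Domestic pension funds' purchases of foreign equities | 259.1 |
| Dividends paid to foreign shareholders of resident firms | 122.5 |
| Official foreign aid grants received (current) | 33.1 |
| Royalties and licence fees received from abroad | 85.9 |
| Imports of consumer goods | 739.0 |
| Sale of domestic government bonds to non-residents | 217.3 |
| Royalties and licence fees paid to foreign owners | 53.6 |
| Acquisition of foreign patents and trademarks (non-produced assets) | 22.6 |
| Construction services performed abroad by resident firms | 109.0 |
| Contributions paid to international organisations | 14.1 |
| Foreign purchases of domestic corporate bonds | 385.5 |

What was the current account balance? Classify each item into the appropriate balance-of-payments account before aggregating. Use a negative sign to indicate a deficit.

-1011.1

Goods: -739.0
Services: -53.6 - 72.1 + 85.9 - 227.8 + 109.0 = -158.6
Primary income: 111.3 - 122.5 - 121.3 = -132.5
Secondary income: -14.1 + 33.1 = 19.0
Current account = (-739.0) + (-158.6) + (-132.5) + 19.0 = -1011.1
(Excluded from the current account — financial account: acquisition of a foreign subsidiary by a resident firm (outward FDI) 139.8, new loans extended by domestic banks to foreign borrowers 89.4, domestic pension funds' purchases of foreign equities 259.1, sale of domestic government bonds to non-residents 217.3, foreign purchases of domestic corporate bonds 385.5; capital account: acquisition of foreign patents and trademarks (non-produced assets) 22.6.)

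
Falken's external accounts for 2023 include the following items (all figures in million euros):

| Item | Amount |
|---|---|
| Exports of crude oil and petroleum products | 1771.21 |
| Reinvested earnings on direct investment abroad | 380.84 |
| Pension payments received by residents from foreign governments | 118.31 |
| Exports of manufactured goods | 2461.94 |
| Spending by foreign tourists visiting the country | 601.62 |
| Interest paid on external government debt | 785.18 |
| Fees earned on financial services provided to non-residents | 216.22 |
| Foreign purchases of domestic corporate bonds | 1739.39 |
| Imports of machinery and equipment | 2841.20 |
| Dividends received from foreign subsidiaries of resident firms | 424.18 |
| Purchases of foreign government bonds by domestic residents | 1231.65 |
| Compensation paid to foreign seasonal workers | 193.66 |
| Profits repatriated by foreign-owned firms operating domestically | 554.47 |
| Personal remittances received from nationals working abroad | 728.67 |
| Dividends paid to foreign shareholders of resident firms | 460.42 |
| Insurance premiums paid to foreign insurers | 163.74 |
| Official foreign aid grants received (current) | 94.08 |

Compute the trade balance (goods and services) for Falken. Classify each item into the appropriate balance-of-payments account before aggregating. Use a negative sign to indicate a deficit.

Goods: 1771.21 + 2461.94 - 2841.20 = 1391.95
Services: 601.62 - 163.74 + 216.22 = 654.10
Trade balance = 1391.95 + 654.10 = 2046.05
(Excluded from the trade balance — primary income: reinvested earnings on direct investment abroad 380.84, interest paid on external government debt 785.18, dividends received from foreign subsidiaries of resident firms 424.18, compensation paid to foreign seasonal workers 193.66, profits repatriated by foreign-owned firms operating domestically 554.47, dividends paid to foreign shareholders of resident firms 460.42; secondary income: pension payments received by residents from foreign governments 118.31, personal remittances received from nationals working abroad 728.67, official foreign aid grants received (current) 94.08; financial account: foreign purchases of domestic corporate bonds 1739.39, purchases of foreign government bonds by domestic residents 1231.65.)

2046.05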